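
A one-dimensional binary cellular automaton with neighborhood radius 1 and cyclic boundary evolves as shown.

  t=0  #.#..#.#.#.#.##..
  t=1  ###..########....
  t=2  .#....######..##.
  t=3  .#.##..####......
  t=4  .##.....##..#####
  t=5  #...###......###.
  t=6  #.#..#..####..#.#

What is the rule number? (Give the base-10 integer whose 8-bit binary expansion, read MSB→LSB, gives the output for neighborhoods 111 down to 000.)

165

  ###|#  b7=1 t=1,i=1
  ##.|.  b6=0 t=0,i=14
  #.#|#  b5=1 t=0,i=1
  #..|.  b4=0 t=0,i=3
  .##|.  b3=0 t=0,i=13
  .#.|#  b2=1 t=0,i=0
  ..#|.  b1=0 t=0,i=4
  ...|#  b0=1 t=1,i=14
  bits 10100101 = 165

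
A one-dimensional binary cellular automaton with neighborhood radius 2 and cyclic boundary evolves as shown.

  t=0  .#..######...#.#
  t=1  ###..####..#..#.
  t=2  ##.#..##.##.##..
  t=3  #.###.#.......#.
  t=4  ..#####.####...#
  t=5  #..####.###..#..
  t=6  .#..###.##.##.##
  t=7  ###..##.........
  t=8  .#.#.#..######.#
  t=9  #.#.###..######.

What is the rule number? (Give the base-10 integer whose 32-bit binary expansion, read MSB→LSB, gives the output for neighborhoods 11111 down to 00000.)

3868706377

  nb #####: next=#  (t=0,i=6, bit31=1)
  nb ####.: next=#  (t=0,i=8, bit30=1)
  nb ###.#: next=#  (t=3,i=4, bit29=1)
  nb ###..: next=.  (t=0,i=9, bit28=0)
  nb ##.##: next=.  (t=2,i=8, bit27=0)
  nb ##.#.: next=#  (t=2,i=2, bit26=1)
  nb ##..#: next=#  (t=1,i=3, bit25=1)
  nb ##...: next=.  (t=0,i=10, bit24=0)
  nb #.###: next=#  (t=1,i=0, bit23=1)
  nb #.##.: next=.  (t=2,i=9, bit22=0)
  nb #.#.#: next=.  (t=0,i=15, bit21=0)
  nb #.#..: next=#  (t=0,i=1, bit20=1)
  nb #..##: next=.  (t=0,i=3, bit19=0)
  nb #..#.: next=#  (t=1,i=10, bit18=1)
  nb #...#: next=#  (t=0,i=11, bit17=1)
  nb #....: next=#  (t=3,i=8, bit16=1)
  nb .####: next=#  (t=0,i=5, bit15=1)
  nb .###.: next=#  (t=1,i=1, bit14=1)
  nb .##.#: next=.  (t=2,i=1, bit13=0)
  nb .##..: next=.  (t=2,i=13, bit12=0)
  nb .#.##: next=.  (t=1,i=15, bit11=0)
  nb .#.#.: next=#  (t=0,i=0, bit10=1)
  nb .#..#: next=#  (t=0,i=2, bit9=1)
  nb .#...: next=.  (t=3,i=7, bit8=0)
  nb ..###: next=.  (t=0,i=4, bit7=0)
  nb ..##.: next=#  (t=2,i=0, bit6=1)
  nb ..#.#: next=.  (t=0,i=13, bit5=0)
  nb ..#..: next=.  (t=1,i=11, bit4=0)
  nb ...##: next=#  (t=7,i=15, bit3=1)
  nb ...#.: next=.  (t=0,i=12, bit2=0)
  nb ....#: next=.  (t=3,i=12, bit1=0)
  nb .....: next=#  (t=3,i=9, bit0=1)
  bits 11100110100101111100011001001001 = 3868706377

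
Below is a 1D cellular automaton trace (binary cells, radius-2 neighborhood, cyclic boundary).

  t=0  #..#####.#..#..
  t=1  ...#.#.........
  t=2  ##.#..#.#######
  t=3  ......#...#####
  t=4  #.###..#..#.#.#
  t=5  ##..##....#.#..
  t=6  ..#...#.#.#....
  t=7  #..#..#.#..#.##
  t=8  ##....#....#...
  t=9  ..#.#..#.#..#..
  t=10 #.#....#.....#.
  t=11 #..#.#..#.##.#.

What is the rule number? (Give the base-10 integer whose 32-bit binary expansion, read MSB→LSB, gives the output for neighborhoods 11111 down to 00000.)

2602574243

  [31] ##### => #  t=0,i=5
  [30] ####. => .  t=0,i=6
  [29] ###.# => .  t=0,i=7
  [28] ###.. => #  t=3,i=14
  [27] ##.## => #  t=4,i=1
  [26] ##.#. => .  t=0,i=8
  [25] ##..# => #  t=4,i=5
  [24] ##... => #  t=3,i=0
  [23] #.### => .  t=2,i=8
  [22] #.##. => .  t=4,i=14
  [21] #.#.# => #  t=4,i=12
  [20] #.#.. => .  t=0,i=9
  [19] #..## => .  t=0,i=2
  [18] #..#. => .  t=0,i=11
  [17] #...# => .  t=3,i=8
  [16] #.... => .  t=1,i=7
  [15] .#### => .  t=0,i=4
  [14] .###. => .  t=4,i=3
  [13] .##.# => #  t=4,i=0
  [12] .##.. => .  t=5,i=1
  [11] .#.## => .  t=2,i=7
  [10] .#.#. => .  t=1,i=4
  [9] .#..# => .  t=0,i=1
  [8] .#... => #  t=1,i=6
  [7] ..### => #  t=0,i=3
  [6] ..##. => .  t=5,i=0
  [5] ..#.# => #  t=1,i=3
  [4] ..#.. => .  t=0,i=0
  [3] ...## => .  t=3,i=9
  [2] ...#. => .  t=1,i=2
  [1] ....# => #  t=1,i=1
  [0] ..... => #  t=1,i=0
  bits 10011011001000000010000110100011 = 2602574243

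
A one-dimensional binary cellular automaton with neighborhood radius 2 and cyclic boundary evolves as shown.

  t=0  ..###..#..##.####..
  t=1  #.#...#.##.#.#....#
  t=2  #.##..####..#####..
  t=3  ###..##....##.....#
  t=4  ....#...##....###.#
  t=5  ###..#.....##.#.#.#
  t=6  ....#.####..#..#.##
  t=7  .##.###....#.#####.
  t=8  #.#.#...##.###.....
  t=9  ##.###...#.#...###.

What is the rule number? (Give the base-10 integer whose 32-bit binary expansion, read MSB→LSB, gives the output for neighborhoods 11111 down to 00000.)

  [31] ##### => .  t=2,i=14
  [30] ####. => .  t=0,i=15
  [29] ###.# => #  t=4,i=16
  [28] ###.. => .  t=0,i=4
  [27] ##.## => .  t=0,i=12
  [26] ##.#. => .  t=1,i=1
  [25] ##..# => .  t=0,i=5
  [24] ##... => .  t=0,i=17
  [23] #.### => #  t=0,i=13
  [22] #.##. => #  t=1,i=8
  [21] #.#.# => .  t=1,i=11
  [20] #.#.. => #  t=1,i=2
  [19] #..## => #  t=0,i=9
  [18] #..#. => #  t=0,i=6
  [17] #...# => .  t=1,i=4
  [16] #.... => #  t=0,i=18
  [15] .#### => .  t=0,i=14
  [14] .###. => .  t=0,i=3
  [13] .##.# => #  t=0,i=11
  [12] .##.. => .  t=2,i=3
  [11] .#.## => #  t=1,i=7
  [10] .#.#. => #  t=1,i=12
  [9] .#..# => #  t=0,i=8
  [8] .#... => #  t=1,i=3
  [7] ..### => #  t=0,i=2
  [6] ..##. => .  t=0,i=10
  [5] ..#.# => #  t=1,i=6
  [4] ..#.. => .  t=0,i=7
  [3] ...## => .  t=0,i=1
  [2] ...#. => .  t=1,i=5
  [1] ....# => #  t=0,i=0
  [0] ..... => #  t=3,i=15
  bits 00100000110111010010111110100011 = 551366563

551366563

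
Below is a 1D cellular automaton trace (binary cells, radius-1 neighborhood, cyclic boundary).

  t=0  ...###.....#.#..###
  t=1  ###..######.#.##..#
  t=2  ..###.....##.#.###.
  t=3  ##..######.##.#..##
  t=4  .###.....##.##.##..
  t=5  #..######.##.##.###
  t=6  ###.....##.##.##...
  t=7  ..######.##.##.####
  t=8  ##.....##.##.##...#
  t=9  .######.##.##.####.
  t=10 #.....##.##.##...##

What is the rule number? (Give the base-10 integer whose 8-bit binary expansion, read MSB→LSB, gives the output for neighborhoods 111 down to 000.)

  ###|.  b7=0 t=0,i=4
  ##.|#  b6=1 t=0,i=5
  #.#|#  b5=1 t=0,i=12
  #..|#  b4=1 t=0,i=0
  .##|.  b3=0 t=0,i=3
  .#.|.  b2=0 t=0,i=11
  ..#|#  b1=1 t=0,i=2
  ...|#  b0=1 t=0,i=1
  bits 01110011 = 115

115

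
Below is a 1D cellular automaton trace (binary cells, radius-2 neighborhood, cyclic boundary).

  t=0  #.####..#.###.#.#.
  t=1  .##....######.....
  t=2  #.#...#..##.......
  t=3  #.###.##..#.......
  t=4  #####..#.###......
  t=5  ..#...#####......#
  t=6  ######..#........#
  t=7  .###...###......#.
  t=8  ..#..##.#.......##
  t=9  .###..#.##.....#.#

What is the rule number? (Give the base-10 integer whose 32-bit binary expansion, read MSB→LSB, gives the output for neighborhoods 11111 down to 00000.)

2694216504

  #####|#  b31=1 t=1,i=9
  ####.|.  b30=0 t=0,i=4
  ###.#|#  b29=1 t=0,i=12
  ###..|.  b28=0 t=0,i=5
  ##.##|.  b27=0 t=3,i=5
  ##.#.|.  b26=0 t=0,i=13
  ##..#|.  b25=0 t=0,i=6
  ##...|.  b24=0 t=1,i=3
  #.###|#  b23=1 t=0,i=2
  #.##.|.  b22=0 t=3,i=6
  #.#.#|.  b21=0 t=0,i=0
  #.#..|#  b20=1 t=2,i=2
  #..##|.  b19=0 t=2,i=8
  #..#.|#  b18=1 t=0,i=7
  #...#|#  b17=1 t=2,i=4
  #....|.  b16=0 t=1,i=4
  .####|.  b15=0 t=0,i=3
  .###.|#  b14=1 t=0,i=11
  .##.#|#  b13=1 t=8,i=6
  .##..|#  b12=1 t=1,i=2
  .#.##|#  b11=1 t=0,i=1
  .#.#.|.  b10=0 t=0,i=15
  .#..#|#  b9=1 t=2,i=7
  .#...|#  b8=1 t=2,i=3
  ..###|.  b7=0 t=1,i=7
  ..##.|.  b6=0 t=1,i=1
  ..#.#|#  b5=1 t=0,i=8
  ..#..|#  b4=1 t=2,i=6
  ...##|#  b3=1 t=1,i=0
  ...#.|.  b2=0 t=2,i=5
  ....#|.  b1=0 t=1,i=5
  .....|.  b0=0 t=1,i=15
  bits 10100000100101100111101100111000 = 2694216504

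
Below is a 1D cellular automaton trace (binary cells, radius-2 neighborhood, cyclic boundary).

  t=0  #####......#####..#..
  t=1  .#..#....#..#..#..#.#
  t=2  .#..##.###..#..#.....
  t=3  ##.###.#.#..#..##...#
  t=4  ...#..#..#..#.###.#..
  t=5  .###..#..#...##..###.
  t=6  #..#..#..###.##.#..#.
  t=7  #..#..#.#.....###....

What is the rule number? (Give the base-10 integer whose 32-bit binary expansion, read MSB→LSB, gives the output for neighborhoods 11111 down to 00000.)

345684310

  [31] ##### => .  t=0,i=2
  [30] ####. => .  t=0,i=3
  [29] ###.# => .  t=3,i=1
  [28] ###.. => #  t=0,i=4
  [27] ##.## => .  t=2,i=6
  [26] ##.#. => #  t=3,i=6
  [25] ##..# => .  t=0,i=16
  [24] ##... => .  t=0,i=5
  [23] #.### => #  t=2,i=7
  [22] #.##. => .  t=6,i=13
  [21] #.#.# => .  t=1,i=20
  [20] #.#.. => #  t=1,i=1
  [19] #..## => #  t=0,i=20
  [18] #..#. => .  t=0,i=17
  [17] #...# => #  t=3,i=18
  [16] #.... => .  t=0,i=6
  [15] .#### => #  t=0,i=1
  [14] .###. => .  t=2,i=8
  [13] .##.# => #  t=2,i=5
  [12] .##.. => #  t=3,i=16
  [11] .#.## => #  t=4,i=13
  [10] .#.#. => .  t=1,i=0
  [9] .#..# => .  t=0,i=19
  [8] .#... => #  t=1,i=5
  [7] ..### => .  t=0,i=0
  [6] ..##. => #  t=2,i=4
  [5] ..#.# => .  t=1,i=18
  [4] ..#.. => #  t=0,i=18
  [3] ...## => .  t=0,i=10
  [2] ...#. => #  t=1,i=8
  [1] ....# => #  t=0,i=9
  [0] ..... => .  t=0,i=7
  bits 00010100100110101011100101010110 = 345684310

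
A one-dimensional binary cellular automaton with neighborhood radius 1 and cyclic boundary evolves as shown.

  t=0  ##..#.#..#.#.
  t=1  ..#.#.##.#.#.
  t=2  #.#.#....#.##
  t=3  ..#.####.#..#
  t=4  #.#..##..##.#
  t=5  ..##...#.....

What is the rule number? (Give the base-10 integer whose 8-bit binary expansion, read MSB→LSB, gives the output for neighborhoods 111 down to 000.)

  nb ###: next=#  (t=2,i=12, bit7=1)
  nb ##.: next=.  (t=0,i=1, bit6=0)
  nb #.#: next=.  (t=0,i=5, bit5=0)
  nb #..: next=#  (t=0,i=2, bit4=1)
  nb .##: next=.  (t=0,i=0, bit3=0)
  nb .#.: next=#  (t=0,i=4, bit2=1)
  nb ..#: next=.  (t=0,i=3, bit1=0)
  nb ...: next=#  (t=1,i=0, bit0=1)
  bits 10010101 = 149

149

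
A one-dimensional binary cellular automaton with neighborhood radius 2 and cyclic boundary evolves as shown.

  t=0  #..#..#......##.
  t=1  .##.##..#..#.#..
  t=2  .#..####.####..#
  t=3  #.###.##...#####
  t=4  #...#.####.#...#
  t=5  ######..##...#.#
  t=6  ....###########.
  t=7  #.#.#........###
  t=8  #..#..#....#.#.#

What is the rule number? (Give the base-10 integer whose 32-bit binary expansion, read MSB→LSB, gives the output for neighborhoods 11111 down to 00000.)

1934565094

  [31] ##### => .  t=3,i=13
  [30] ####. => #  t=2,i=6
  [29] ###.# => #  t=2,i=7
  [28] ###.. => #  t=2,i=12
  [27] ##.## => .  t=1,i=3
  [26] ##.#. => .  t=0,i=15
  [25] ##..# => #  t=1,i=6
  [24] ##... => #  t=3,i=8
  [23] #.### => .  t=2,i=9
  [22] #.##. => #  t=1,i=4
  [21] #.#.# => .  t=7,i=2
  [20] #.#.. => .  t=0,i=0
  [19] #..## => #  t=2,i=3
  [18] #..#. => #  t=0,i=2
  [17] #...# => #  t=1,i=15
  [16] #.... => #  t=0,i=8
  [15] .#### => .  t=2,i=5
  [14] .###. => .  t=3,i=3
  [13] .##.# => .  t=0,i=14
  [12] .##.. => #  t=1,i=5
  [11] .#.## => #  t=4,i=5
  [10] .#.#. => #  t=1,i=12
  [9] .#..# => #  t=0,i=1
  [8] .#... => .  t=0,i=7
  [7] ..### => #  t=2,i=4
  [6] ..##. => #  t=0,i=13
  [5] ..#.# => #  t=1,i=11
  [4] ..#.. => .  t=0,i=3
  [3] ...## => .  t=0,i=12
  [2] ...#. => #  t=4,i=3
  [1] ....# => #  t=0,i=11
  [0] ..... => .  t=0,i=9
  bits 01110011010011110001111011100110 = 1934565094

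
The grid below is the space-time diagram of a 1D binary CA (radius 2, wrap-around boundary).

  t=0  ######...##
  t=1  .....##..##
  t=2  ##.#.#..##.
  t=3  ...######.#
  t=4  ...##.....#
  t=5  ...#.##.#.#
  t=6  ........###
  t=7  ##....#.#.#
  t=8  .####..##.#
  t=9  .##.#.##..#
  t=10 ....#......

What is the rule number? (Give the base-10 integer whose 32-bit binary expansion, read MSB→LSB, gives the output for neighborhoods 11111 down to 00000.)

  ##### -> .   bit 31 = 0  t=0,i=0
  ####. -> .   bit 30 = 0  t=0,i=4
  ###.# -> .   bit 29 = 0  t=3,i=8
  ###.. -> #   bit 28 = 1  t=0,i=5
  ##.## -> #   bit 27 = 1  t=2,i=10
  ##.#. -> .   bit 26 = 0  t=2,i=2
  ##..# -> .   bit 25 = 0  t=1,i=7
  ##... -> #   bit 24 = 1  t=0,i=6
  #.### -> #   bit 23 = 1  t=7,i=10
  #.##. -> .   bit 22 = 0  t=2,i=0
  #.#.# -> #   bit 21 = 1  t=2,i=3
  #.#.. -> #   bit 20 = 1  t=2,i=5
  #..## -> #   bit 19 = 1  t=1,i=8
  #..#. -> .   bit 18 = 0  t=9,i=9
  #...# -> .   bit 17 = 0  t=0,i=7
  #.... -> #   bit 16 = 1  t=1,i=1
  .#### -> #   bit 15 = 1  t=0,i=10
  .###. -> .   bit 14 = 0  t=6,i=9
  .##.# -> .   bit 13 = 0  t=2,i=1
  .##.. -> .   bit 12 = 0  t=1,i=6
  .#.## -> .   bit 11 = 0  t=5,i=4
  .#.#. -> #   bit 10 = 1  t=2,i=4
  .#..# -> #   bit 9 = 1  t=2,i=6
  .#... -> .   bit 8 = 0  t=3,i=0
  ..### -> #   bit 7 = 1  t=0,i=9
  ..##. -> #   bit 6 = 1  t=1,i=5
  ..#.# -> .   bit 5 = 0  t=5,i=3
  ..#.. -> #   bit 4 = 1  t=4,i=10
  ...## -> .   bit 3 = 0  t=0,i=8
  ...#. -> .   bit 2 = 0  t=4,i=9
  ....# -> #   bit 1 = 1  t=1,i=3
  ..... -> .   bit 0 = 0  t=1,i=2
  bits 00011001101110011000011011010010 = 431589074

431589074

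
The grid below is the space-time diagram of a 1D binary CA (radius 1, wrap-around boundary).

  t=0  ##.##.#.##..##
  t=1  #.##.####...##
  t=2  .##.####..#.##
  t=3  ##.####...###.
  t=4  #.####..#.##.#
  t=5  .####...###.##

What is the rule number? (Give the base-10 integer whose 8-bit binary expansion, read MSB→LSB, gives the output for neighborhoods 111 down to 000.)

173

  [7] ### => #  t=0,i=0
  [6] ##. => .  t=0,i=1
  [5] #.# => #  t=0,i=2
  [4] #.. => .  t=0,i=10
  [3] .## => #  t=0,i=3
  [2] .#. => #  t=0,i=6
  [1] ..# => .  t=0,i=11
  [0] ... => #  t=1,i=10
  bits 10101101 = 173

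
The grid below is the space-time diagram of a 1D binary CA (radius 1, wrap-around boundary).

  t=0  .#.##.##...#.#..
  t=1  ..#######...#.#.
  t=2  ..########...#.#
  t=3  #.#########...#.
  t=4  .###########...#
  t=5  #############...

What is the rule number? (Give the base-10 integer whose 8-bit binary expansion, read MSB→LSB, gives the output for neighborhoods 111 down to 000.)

  [7] ### => #  t=1,i=3
  [6] ##. => #  t=0,i=4
  [5] #.# => #  t=0,i=2
  [4] #.. => #  t=0,i=8
  [3] .## => #  t=0,i=3
  [2] .#. => .  t=0,i=1
  [1] ..# => .  t=0,i=0
  [0] ... => .  t=0,i=9
  bits 11111000 = 248

248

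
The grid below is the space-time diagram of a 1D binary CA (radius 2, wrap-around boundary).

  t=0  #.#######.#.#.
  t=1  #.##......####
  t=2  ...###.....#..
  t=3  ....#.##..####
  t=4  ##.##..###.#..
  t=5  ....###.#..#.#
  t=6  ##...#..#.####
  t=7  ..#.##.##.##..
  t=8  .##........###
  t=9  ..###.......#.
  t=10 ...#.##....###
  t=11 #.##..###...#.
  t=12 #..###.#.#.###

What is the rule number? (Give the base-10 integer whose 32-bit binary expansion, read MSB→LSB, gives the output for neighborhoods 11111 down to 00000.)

  [31] ##### => .  t=0,i=4
  [30] ####. => .  t=0,i=7
  [29] ###.# => .  t=0,i=8
  [28] ###.. => .  t=2,i=5
  [27] ##.## => .  t=1,i=1
  [26] ##.#. => .  t=0,i=9
  [25] ##..# => #  t=3,i=8
  [24] ##... => #  t=1,i=4
  [23] #.### => #  t=0,i=2
  [22] #.##. => .  t=1,i=2
  [21] #.#.# => #  t=0,i=0
  [20] #.#.. => #  t=4,i=11
  [19] #..## => #  t=3,i=9
  [18] #..#. => #  t=5,i=10
  [17] #...# => .  t=6,i=3
  [16] #.... => #  t=1,i=5
  [15] .#### => #  t=0,i=3
  [14] .###. => #  t=2,i=4
  [13] .##.# => .  t=4,i=1
  [12] .##.. => #  t=1,i=3
  [11] .#.## => .  t=0,i=1
  [10] .#.#. => #  t=0,i=11
  [9] .#..# => .  t=4,i=12
  [8] .#... => #  t=2,i=12
  [7] ..### => .  t=1,i=10
  [6] ..##. => .  t=4,i=0
  [5] ..#.# => #  t=3,i=4
  [4] ..#.. => #  t=2,i=11
  [3] ...## => .  t=1,i=9
  [2] ...#. => #  t=2,i=10
  [1] ....# => .  t=1,i=8
  [0] ..... => .  t=1,i=6
  bits 00000011101111011101010100110100 = 62772532

62772532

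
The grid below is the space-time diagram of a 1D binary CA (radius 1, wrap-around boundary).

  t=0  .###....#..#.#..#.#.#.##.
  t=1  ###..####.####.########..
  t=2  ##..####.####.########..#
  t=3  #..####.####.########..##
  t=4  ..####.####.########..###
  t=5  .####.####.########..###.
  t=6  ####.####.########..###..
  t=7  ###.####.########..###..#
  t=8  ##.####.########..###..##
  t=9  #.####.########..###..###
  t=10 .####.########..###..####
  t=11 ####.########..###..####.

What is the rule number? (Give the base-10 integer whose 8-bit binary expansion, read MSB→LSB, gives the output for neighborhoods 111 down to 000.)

  nb ###: next=#  (t=0,i=2, bit7=1)
  nb ##.: next=.  (t=0,i=3, bit6=0)
  nb #.#: next=#  (t=0,i=12, bit5=1)
  nb #..: next=.  (t=0,i=4, bit4=0)
  nb .##: next=#  (t=0,i=1, bit3=1)
  nb .#.: next=#  (t=0,i=8, bit2=1)
  nb ..#: next=#  (t=0,i=0, bit1=1)
  nb ...: next=#  (t=0,i=5, bit0=1)
  bits 10101111 = 175

175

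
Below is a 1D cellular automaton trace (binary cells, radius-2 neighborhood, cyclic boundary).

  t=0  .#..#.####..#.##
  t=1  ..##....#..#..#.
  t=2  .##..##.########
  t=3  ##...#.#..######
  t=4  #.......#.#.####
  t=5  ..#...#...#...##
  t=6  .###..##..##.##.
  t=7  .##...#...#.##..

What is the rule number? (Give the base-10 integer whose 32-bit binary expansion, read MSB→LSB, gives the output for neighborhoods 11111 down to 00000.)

  nb #####: next=#  (t=2,i=10, bit31=1)
  nb ####.: next=#  (t=0,i=8, bit30=1)
  nb ###.#: next=#  (t=2,i=15, bit29=1)
  nb ###..: next=.  (t=0,i=9, bit28=0)
  nb ##.##: next=#  (t=2,i=0, bit27=1)
  nb ##.#.: next=.  (t=0,i=0, bit26=0)
  nb ##..#: next=.  (t=0,i=10, bit25=0)
  nb ##...: next=.  (t=1,i=4, bit24=0)
  nb #.###: next=.  (t=0,i=6, bit23=0)
  nb #.##.: next=#  (t=0,i=14, bit22=1)
  nb #.#.#: next=#  (t=4,i=10, bit21=1)
  nb #.#..: next=.  (t=0,i=1, bit20=0)
  nb #..##: next=.  (t=2,i=4, bit19=0)
  nb #..#.: next=#  (t=0,i=3, bit18=1)
  nb #...#: next=.  (t=1,i=0, bit17=0)
  nb #....: next=#  (t=1,i=5, bit16=1)
  nb .####: next=.  (t=0,i=7, bit15=0)
  nb .###.: next=#  (t=6,i=2, bit14=1)
  nb .##.#: next=.  (t=0,i=15, bit13=0)
  nb .##..: next=.  (t=1,i=3, bit12=0)
  nb .#.##: next=.  (t=0,i=5, bit11=0)
  nb .#.#.: next=.  (t=3,i=6, bit10=0)
  nb .#..#: next=#  (t=0,i=2, bit9=1)
  nb .#...: next=#  (t=1,i=15, bit8=1)
  nb ..###: next=#  (t=3,i=10, bit7=1)
  nb ..##.: next=#  (t=1,i=2, bit6=1)
  nb ..#.#: next=.  (t=0,i=4, bit5=0)
  nb ..#..: next=#  (t=1,i=8, bit4=1)
  nb ...##: next=#  (t=1,i=1, bit3=1)
  nb ...#.: next=.  (t=1,i=7, bit2=0)
  nb ....#: next=#  (t=1,i=6, bit1=1)
  nb .....: next=.  (t=4,i=3, bit0=0)
  bits 11101000011001010100001111011010 = 3898950618

3898950618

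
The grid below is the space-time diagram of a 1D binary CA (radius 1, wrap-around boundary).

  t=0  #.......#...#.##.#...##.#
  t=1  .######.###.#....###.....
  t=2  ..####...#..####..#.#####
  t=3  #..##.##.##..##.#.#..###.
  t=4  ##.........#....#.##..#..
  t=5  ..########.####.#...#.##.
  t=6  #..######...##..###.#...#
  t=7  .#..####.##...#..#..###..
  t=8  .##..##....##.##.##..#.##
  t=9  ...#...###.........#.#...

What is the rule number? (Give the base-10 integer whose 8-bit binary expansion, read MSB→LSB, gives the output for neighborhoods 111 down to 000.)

149

  ### -> #   bit 7 = 1  t=1,i=2
  ##. -> .   bit 6 = 0  t=0,i=0
  #.# -> .   bit 5 = 0  t=0,i=13
  #.. -> #   bit 4 = 1  t=0,i=1
  .## -> .   bit 3 = 0  t=0,i=14
  .#. -> #   bit 2 = 1  t=0,i=8
  ..# -> .   bit 1 = 0  t=0,i=7
  ... -> #   bit 0 = 1  t=0,i=2
  bits 10010101 = 149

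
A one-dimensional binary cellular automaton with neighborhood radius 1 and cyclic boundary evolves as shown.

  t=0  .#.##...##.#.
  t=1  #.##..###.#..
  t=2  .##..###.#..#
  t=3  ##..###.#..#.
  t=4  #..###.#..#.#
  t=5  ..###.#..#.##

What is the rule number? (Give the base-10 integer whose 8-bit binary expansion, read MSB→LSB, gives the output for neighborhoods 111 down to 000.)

171

  ### -> #   bit 7 = 1  t=1,i=7
  ##. -> .   bit 6 = 0  t=0,i=4
  #.# -> #   bit 5 = 1  t=0,i=2
  #.. -> .   bit 4 = 0  t=0,i=5
  .## -> #   bit 3 = 1  t=0,i=3
  .#. -> .   bit 2 = 0  t=0,i=1
  ..# -> #   bit 1 = 1  t=0,i=0
  ... -> #   bit 0 = 1  t=0,i=6
  bits 10101011 = 171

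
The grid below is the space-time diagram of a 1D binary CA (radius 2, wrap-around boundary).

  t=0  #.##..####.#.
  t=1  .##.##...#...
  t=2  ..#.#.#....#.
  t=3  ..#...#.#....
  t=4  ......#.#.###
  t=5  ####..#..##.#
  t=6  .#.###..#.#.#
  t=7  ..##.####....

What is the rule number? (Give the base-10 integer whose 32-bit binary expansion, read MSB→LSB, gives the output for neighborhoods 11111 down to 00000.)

3017615393

  [31] ##### => #  t=5,i=1
  [30] ####. => .  t=0,i=8
  [29] ###.# => #  t=0,i=9
  [28] ###.. => #  t=4,i=12
  [27] ##.## => .  t=1,i=3
  [26] ##.#. => .  t=0,i=10
  [25] ##..# => #  t=0,i=4
  [24] ##... => #  t=1,i=6
  [23] #.### => #  t=4,i=10
  [22] #.##. => #  t=0,i=2
  [21] #.#.# => .  t=0,i=0
  [20] #.#.. => #  t=2,i=6
  [19] #..## => #  t=0,i=5
  [18] #..#. => #  t=5,i=5
  [17] #...# => .  t=1,i=7
  [16] #.... => #  t=1,i=11
  [15] .#### => .  t=0,i=7
  [14] .###. => .  t=4,i=11
  [13] .##.# => #  t=1,i=2
  [12] .##.. => .  t=0,i=3
  [11] .#.## => #  t=0,i=1
  [10] .#.#. => .  t=0,i=12
  [9] .#..# => .  t=5,i=7
  [8] .#... => .  t=1,i=10
  [7] ..### => .  t=0,i=6
  [6] ..##. => .  t=1,i=1
  [5] ..#.# => #  t=2,i=2
  [4] ..#.. => .  t=1,i=9
  [3] ...## => .  t=1,i=0
  [2] ...#. => .  t=1,i=8
  [1] ....# => .  t=1,i=12
  [0] ..... => #  t=3,i=11
  bits 10110011110111010010100000100001 = 3017615393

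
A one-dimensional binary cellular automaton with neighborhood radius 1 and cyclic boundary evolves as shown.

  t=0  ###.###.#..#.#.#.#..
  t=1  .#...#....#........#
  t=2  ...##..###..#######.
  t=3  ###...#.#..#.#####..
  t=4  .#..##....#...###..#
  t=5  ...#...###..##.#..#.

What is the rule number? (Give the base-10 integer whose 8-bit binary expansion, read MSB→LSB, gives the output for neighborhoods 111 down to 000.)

131

  [7] ### => #  t=0,i=1
  [6] ##. => .  t=0,i=2
  [5] #.# => .  t=0,i=3
  [4] #.. => .  t=0,i=9
  [3] .## => .  t=0,i=0
  [2] .#. => .  t=0,i=8
  [1] ..# => #  t=0,i=10
  [0] ... => #  t=1,i=3
  bits 10000011 = 131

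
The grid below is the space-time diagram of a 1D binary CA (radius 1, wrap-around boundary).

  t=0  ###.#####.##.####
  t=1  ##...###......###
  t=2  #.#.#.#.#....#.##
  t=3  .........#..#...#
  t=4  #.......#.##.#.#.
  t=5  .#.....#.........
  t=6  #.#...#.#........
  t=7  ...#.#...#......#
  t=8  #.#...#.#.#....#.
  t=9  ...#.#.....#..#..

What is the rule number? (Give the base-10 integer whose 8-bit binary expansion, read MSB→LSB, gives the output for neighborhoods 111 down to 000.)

146

  ###|#  b7=1 t=0,i=0
  ##.|.  b6=0 t=0,i=2
  #.#|.  b5=0 t=0,i=3
  #..|#  b4=1 t=1,i=2
  .##|.  b3=0 t=0,i=4
  .#.|.  b2=0 t=2,i=2
  ..#|#  b1=1 t=1,i=4
  ...|.  b0=0 t=1,i=3
  bits 10010010 = 146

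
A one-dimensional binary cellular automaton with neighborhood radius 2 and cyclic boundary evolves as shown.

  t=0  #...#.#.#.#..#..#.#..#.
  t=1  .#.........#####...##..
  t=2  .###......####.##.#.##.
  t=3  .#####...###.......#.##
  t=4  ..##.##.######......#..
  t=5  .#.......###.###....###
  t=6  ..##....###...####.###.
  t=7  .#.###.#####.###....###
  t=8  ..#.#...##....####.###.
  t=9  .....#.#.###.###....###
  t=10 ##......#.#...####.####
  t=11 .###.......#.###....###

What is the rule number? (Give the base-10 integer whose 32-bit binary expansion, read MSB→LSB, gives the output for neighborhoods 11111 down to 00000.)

2466634648

  #####|#  b31=1 t=1,i=13
  ####.|.  b30=0 t=1,i=14
  ###.#|.  b29=0 t=2,i=13
  ###..|#  b28=1 t=1,i=15
  ##.##|.  b27=0 t=2,i=14
  ##.#.|.  b26=0 t=2,i=17
  ##..#|#  b25=1 t=2,i=22
  ##...|#  b24=1 t=1,i=16
  #.###|.  b23=0 t=3,i=1
  #.##.|.  b22=0 t=2,i=15
  #.#.#|.  b21=0 t=0,i=6
  #.#..|.  b20=0 t=0,i=0
  #..##|.  b19=0 t=2,i=0
  #..#.|#  b18=1 t=0,i=12
  #...#|.  b17=0 t=0,i=2
  #....|#  b16=1 t=1,i=3
  .####|#  b15=1 t=1,i=12
  .###.|#  b14=1 t=2,i=2
  .##.#|.  b13=0 t=2,i=16
  .##..|#  b12=1 t=1,i=20
  .#.##|#  b11=1 t=2,i=19
  .#.#.|.  b10=0 t=0,i=5
  .#..#|#  b9=1 t=0,i=11
  .#...|#  b8=1 t=0,i=1
  ..###|#  b7=1 t=1,i=11
  ..##.|.  b6=0 t=1,i=19
  ..#.#|.  b5=0 t=0,i=4
  ..#..|#  b4=1 t=0,i=13
  ...##|#  b3=1 t=1,i=10
  ...#.|.  b2=0 t=0,i=3
  ....#|.  b1=0 t=1,i=9
  .....|.  b0=0 t=1,i=4
  bits 10010011000001011101101110011000 = 2466634648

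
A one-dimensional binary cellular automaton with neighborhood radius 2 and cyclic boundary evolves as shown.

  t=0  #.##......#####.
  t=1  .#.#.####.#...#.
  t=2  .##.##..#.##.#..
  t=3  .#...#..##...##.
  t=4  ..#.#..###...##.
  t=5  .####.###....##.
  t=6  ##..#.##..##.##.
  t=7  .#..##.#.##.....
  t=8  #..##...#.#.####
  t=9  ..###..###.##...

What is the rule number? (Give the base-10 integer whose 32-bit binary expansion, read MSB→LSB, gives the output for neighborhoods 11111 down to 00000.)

  nb #####: next=.  (t=0,i=12, bit31=0)
  nb ####.: next=.  (t=0,i=13, bit30=0)
  nb ###.#: next=#  (t=0,i=14, bit29=1)
  nb ###..: next=.  (t=4,i=9, bit28=0)
  nb ##.##: next=.  (t=2,i=3, bit27=0)
  nb ##.#.: next=.  (t=0,i=15, bit26=0)
  nb ##..#: next=.  (t=2,i=6, bit25=0)
  nb ##...: next=.  (t=0,i=4, bit24=0)
  nb #.###: next=#  (t=1,i=5, bit23=1)
  nb #.##.: next=.  (t=0,i=2, bit22=0)
  nb #.#.#: next=.  (t=0,i=0, bit21=0)
  nb #.#..: next=#  (t=1,i=10, bit20=1)
  nb #..##: next=#  (t=3,i=7, bit19=1)
  nb #..#.: next=.  (t=1,i=0, bit18=0)
  nb #...#: next=.  (t=1,i=12, bit17=0)
  nb #....: next=#  (t=0,i=5, bit16=1)
  nb .####: next=.  (t=0,i=11, bit15=0)
  nb .###.: next=#  (t=4,i=8, bit14=1)
  nb .##.#: next=.  (t=2,i=2, bit13=0)
  nb .##..: next=#  (t=0,i=3, bit12=1)
  nb .#.##: next=#  (t=0,i=1, bit11=1)
  nb .#.#.: next=#  (t=1,i=2, bit10=1)
  nb .#..#: next=.  (t=1,i=15, bit9=0)
  nb .#...: next=#  (t=1,i=11, bit8=1)
  nb ..###: next=#  (t=0,i=10, bit7=1)
  nb ..##.: next=#  (t=2,i=1, bit6=1)
  nb ..#.#: next=#  (t=1,i=1, bit5=1)
  nb ..#..: next=.  (t=1,i=14, bit4=0)
  nb ...##: next=.  (t=0,i=9, bit3=0)
  nb ...#.: next=#  (t=1,i=13, bit2=1)
  nb ....#: next=#  (t=0,i=8, bit1=1)
  nb .....: next=#  (t=0,i=6, bit0=1)
  bits 00100000100110010101110111100111 = 546921959

546921959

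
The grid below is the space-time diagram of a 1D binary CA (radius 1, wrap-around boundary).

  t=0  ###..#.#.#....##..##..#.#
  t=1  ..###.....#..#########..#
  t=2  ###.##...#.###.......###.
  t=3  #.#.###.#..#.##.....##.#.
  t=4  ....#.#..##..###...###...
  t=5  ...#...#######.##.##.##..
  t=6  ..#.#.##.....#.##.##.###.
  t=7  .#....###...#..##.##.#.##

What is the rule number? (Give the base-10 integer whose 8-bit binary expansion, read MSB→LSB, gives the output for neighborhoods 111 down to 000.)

  nb ###: next=.  (t=0,i=0, bit7=0)
  nb ##.: next=#  (t=0,i=2, bit6=1)
  nb #.#: next=.  (t=0,i=6, bit5=0)
  nb #..: next=#  (t=0,i=3, bit4=1)
  nb .##: next=#  (t=0,i=14, bit3=1)
  nb .#.: next=.  (t=0,i=5, bit2=0)
  nb ..#: next=#  (t=0,i=4, bit1=1)
  nb ...: next=.  (t=0,i=11, bit0=0)
  bits 01011010 = 90

90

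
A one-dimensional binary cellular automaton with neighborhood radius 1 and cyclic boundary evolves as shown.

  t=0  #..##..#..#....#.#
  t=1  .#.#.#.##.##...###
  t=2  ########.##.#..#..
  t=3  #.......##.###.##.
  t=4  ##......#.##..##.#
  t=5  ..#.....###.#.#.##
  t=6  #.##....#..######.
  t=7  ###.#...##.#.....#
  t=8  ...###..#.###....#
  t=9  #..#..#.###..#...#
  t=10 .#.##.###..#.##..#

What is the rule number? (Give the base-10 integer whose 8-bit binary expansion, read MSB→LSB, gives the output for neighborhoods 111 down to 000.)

  nb ###: next=.  (t=1,i=16, bit7=0)
  nb ##.: next=.  (t=0,i=0, bit6=0)
  nb #.#: next=#  (t=0,i=16, bit5=1)
  nb #..: next=#  (t=0,i=1, bit4=1)
  nb .##: next=#  (t=0,i=3, bit3=1)
  nb .#.: next=#  (t=0,i=7, bit2=1)
  nb ..#: next=.  (t=0,i=2, bit1=0)
  nb ...: next=.  (t=0,i=12, bit0=0)
  bits 00111100 = 60

60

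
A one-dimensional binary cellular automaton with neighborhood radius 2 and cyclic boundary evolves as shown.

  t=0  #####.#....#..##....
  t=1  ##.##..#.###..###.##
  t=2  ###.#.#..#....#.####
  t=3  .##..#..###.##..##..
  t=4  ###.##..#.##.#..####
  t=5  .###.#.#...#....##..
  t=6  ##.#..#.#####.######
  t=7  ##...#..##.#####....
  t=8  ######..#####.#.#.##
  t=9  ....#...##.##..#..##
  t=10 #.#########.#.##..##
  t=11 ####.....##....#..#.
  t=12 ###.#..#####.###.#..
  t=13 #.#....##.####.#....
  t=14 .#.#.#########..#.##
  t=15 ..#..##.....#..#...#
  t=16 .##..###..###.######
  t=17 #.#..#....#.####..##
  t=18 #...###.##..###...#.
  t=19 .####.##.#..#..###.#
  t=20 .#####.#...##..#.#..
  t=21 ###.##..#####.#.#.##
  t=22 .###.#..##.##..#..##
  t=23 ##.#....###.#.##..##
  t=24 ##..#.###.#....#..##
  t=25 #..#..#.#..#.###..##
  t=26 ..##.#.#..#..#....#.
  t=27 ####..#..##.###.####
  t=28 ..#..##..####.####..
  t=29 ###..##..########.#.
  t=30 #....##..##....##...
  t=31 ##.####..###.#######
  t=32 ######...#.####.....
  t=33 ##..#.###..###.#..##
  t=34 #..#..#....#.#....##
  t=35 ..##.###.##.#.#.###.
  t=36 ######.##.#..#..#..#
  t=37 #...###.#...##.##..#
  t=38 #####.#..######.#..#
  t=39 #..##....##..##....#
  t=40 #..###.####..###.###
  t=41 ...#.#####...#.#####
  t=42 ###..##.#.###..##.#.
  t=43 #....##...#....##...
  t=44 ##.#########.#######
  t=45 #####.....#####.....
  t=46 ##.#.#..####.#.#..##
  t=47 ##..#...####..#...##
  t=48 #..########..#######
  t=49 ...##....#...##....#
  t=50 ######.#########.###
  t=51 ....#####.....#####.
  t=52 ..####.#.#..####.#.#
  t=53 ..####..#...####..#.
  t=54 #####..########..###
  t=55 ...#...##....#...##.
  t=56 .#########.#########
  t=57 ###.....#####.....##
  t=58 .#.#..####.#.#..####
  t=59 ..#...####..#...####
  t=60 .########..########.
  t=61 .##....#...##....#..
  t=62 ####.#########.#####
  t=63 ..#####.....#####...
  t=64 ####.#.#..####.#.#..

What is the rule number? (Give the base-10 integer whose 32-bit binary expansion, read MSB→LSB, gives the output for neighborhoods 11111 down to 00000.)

1770436062

  ##### -> .   bit 31 = 0  t=0,i=2
  ####. -> #   bit 30 = 1  t=0,i=3
  ###.# -> #   bit 29 = 1  t=0,i=4
  ###.. -> .   bit 28 = 0  t=1,i=11
  ##.## -> #   bit 27 = 1  t=1,i=2
  ##.#. -> .   bit 26 = 0  t=0,i=5
  ##..# -> .   bit 25 = 0  t=1,i=5
  ##... -> #   bit 24 = 1  t=0,i=16
  #.### -> #   bit 23 = 1  t=1,i=9
  #.##. -> .   bit 22 = 0  t=1,i=3
  #.#.# -> .   bit 21 = 0  t=2,i=4
  #.#.. -> .   bit 20 = 0  t=0,i=6
  #..## -> .   bit 19 = 0  t=0,i=13
  #..#. -> #   bit 18 = 1  t=1,i=6
  #...# -> #   bit 17 = 1  t=3,i=19
  #.... -> .   bit 16 = 0  t=0,i=8
  .#### -> #   bit 15 = 1  t=0,i=1
  .###. -> .   bit 14 = 0  t=1,i=10
  .##.# -> #   bit 13 = 1  t=4,i=11
  .##.. -> #   bit 12 = 1  t=0,i=15
  .#.## -> .   bit 11 = 0  t=1,i=8
  .#.#. -> #   bit 10 = 1  t=2,i=5
  .#..# -> .   bit 9 = 0  t=0,i=12
  .#... -> #   bit 8 = 1  t=0,i=7
  ..### -> #   bit 7 = 1  t=0,i=0
  ..##. -> #   bit 6 = 1  t=0,i=14
  ..#.# -> .   bit 5 = 0  t=1,i=7
  ..#.. -> #   bit 4 = 1  t=0,i=11
  ...## -> #   bit 3 = 1  t=0,i=19
  ...#. -> #   bit 2 = 1  t=0,i=10
  ....# -> #   bit 1 = 1  t=0,i=9
  ..... -> .   bit 0 = 0  t=11,i=6
  bits 01101001100001101011010111011110 = 1770436062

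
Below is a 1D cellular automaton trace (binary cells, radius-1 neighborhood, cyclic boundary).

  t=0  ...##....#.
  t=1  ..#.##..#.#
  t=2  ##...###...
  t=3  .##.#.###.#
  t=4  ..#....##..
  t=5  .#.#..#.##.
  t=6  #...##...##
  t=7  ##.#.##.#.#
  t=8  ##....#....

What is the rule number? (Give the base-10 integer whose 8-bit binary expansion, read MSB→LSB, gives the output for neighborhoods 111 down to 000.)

210

  ###|#  b7=1 t=2,i=6
  ##.|#  b6=1 t=0,i=4
  #.#|.  b5=0 t=1,i=3
  #..|#  b4=1 t=0,i=5
  .##|.  b3=0 t=0,i=3
  .#.|.  b2=0 t=0,i=9
  ..#|#  b1=1 t=0,i=2
  ...|.  b0=0 t=0,i=0
  bits 11010010 = 210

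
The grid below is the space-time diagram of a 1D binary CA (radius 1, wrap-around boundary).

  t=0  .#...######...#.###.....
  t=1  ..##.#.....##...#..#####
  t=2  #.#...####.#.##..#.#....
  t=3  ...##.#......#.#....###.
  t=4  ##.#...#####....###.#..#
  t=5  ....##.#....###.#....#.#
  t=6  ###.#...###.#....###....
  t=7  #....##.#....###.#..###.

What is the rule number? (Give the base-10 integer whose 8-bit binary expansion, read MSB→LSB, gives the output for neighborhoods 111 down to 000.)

  [7] ### => .  t=0,i=6
  [6] ##. => .  t=0,i=10
  [5] #.# => .  t=0,i=15
  [4] #.. => #  t=0,i=2
  [3] .## => #  t=0,i=5
  [2] .#. => .  t=0,i=1
  [1] ..# => .  t=0,i=0
  [0] ... => #  t=0,i=3
  bits 00011001 = 25

25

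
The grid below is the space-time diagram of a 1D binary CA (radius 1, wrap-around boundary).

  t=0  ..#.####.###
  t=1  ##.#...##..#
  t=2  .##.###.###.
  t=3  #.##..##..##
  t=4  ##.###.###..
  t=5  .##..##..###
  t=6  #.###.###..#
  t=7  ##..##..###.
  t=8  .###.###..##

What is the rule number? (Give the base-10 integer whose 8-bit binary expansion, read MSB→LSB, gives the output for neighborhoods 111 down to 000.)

  ###|.  b7=0 t=0,i=5
  ##.|#  b6=1 t=0,i=7
  #.#|#  b5=1 t=0,i=3
  #..|#  b4=1 t=0,i=0
  .##|.  b3=0 t=0,i=4
  .#.|.  b2=0 t=0,i=2
  ..#|#  b1=1 t=0,i=1
  ...|#  b0=1 t=1,i=5
  bits 01110011 = 115

115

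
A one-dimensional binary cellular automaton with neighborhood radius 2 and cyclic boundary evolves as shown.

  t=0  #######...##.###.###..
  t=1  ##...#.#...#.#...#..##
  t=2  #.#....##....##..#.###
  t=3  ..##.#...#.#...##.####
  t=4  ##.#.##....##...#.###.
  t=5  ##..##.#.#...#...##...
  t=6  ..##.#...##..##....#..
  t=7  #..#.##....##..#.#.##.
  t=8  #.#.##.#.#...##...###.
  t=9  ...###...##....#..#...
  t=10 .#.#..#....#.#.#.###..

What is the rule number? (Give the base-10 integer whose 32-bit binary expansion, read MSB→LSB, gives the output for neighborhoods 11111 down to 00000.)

  #####|.  b31=0 t=0,i=2
  ####.|#  b30=1 t=0,i=5
  ###.#|.  b29=0 t=0,i=15
  ###..|.  b28=0 t=0,i=6
  ##.##|.  b27=0 t=0,i=12
  ##.#.|.  b26=0 t=2,i=1
  ##..#|#  b25=1 t=0,i=20
  ##...|#  b24=1 t=0,i=7
  #.###|#  b23=1 t=0,i=13
  #.##.|#  b22=1 t=4,i=0
  #.#.#|.  b21=0 t=4,i=3
  #.#..|#  b20=1 t=1,i=7
  #..##|#  b19=1 t=0,i=21
  #..#.|#  b18=1 t=2,i=16
  #...#|.  b17=0 t=0,i=8
  #....|.  b16=0 t=2,i=4
  .####|#  b15=1 t=0,i=1
  .###.|.  b14=0 t=0,i=14
  .##.#|#  b13=1 t=0,i=11
  .##..|.  b12=0 t=2,i=8
  .#.##|#  b11=1 t=2,i=18
  .#.#.|.  b10=0 t=1,i=6
  .#..#|.  b9=0 t=1,i=18
  .#...|#  b8=1 t=1,i=8
  ..###|#  b7=1 t=0,i=0
  ..##.|.  b6=0 t=0,i=10
  ..#.#|.  b5=0 t=1,i=5
  ..#..|#  b4=1 t=1,i=17
  ...##|.  b3=0 t=0,i=9
  ...#.|.  b2=0 t=1,i=4
  ....#|#  b1=1 t=2,i=5
  .....|.  b0=0 t=9,i=0
  bits 01000011110111001010100110010010 = 1138534802

1138534802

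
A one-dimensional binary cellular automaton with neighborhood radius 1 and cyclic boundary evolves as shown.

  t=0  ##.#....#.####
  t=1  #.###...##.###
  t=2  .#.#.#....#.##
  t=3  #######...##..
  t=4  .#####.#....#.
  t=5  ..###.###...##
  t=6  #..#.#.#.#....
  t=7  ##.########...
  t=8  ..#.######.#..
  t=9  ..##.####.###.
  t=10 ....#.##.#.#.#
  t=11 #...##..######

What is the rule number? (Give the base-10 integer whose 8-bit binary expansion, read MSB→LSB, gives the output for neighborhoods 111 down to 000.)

  ###|#  b7=1 t=0,i=0
  ##.|.  b6=0 t=0,i=1
  #.#|#  b5=1 t=0,i=2
  #..|#  b4=1 t=0,i=4
  .##|.  b3=0 t=0,i=10
  .#.|#  b2=1 t=0,i=3
  ..#|.  b1=0 t=0,i=7
  ...|.  b0=0 t=0,i=5
  bits 10110100 = 180

180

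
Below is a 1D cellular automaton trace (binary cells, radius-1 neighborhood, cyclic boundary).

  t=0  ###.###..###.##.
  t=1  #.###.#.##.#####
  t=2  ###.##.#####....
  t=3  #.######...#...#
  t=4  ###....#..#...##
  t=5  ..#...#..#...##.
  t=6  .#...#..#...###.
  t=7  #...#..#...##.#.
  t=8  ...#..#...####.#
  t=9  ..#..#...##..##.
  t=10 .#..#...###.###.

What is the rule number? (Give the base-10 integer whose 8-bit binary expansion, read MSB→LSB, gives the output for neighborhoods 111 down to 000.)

  ### -> .   bit 7 = 0  t=0,i=1
  ##. -> #   bit 6 = 1  t=0,i=2
  #.# -> #   bit 5 = 1  t=0,i=3
  #.. -> .   bit 4 = 0  t=0,i=7
  .## -> #   bit 3 = 1  t=0,i=0
  .#. -> .   bit 2 = 0  t=1,i=6
  ..# -> #   bit 1 = 1  t=0,i=8
  ... -> .   bit 0 = 0  t=2,i=13
  bits 01101010 = 106

106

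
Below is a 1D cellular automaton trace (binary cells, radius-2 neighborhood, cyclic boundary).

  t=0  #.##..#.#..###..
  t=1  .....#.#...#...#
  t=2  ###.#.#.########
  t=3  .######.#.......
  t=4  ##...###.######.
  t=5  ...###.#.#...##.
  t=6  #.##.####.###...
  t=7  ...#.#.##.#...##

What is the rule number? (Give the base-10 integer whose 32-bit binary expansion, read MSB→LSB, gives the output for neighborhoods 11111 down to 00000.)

1688675741

  ##### -> .   bit 31 = 0  t=2,i=0
  ####. -> #   bit 30 = 1  t=2,i=1
  ###.# -> #   bit 29 = 1  t=2,i=2
  ###.. -> .   bit 28 = 0  t=0,i=13
  ##.## -> .   bit 27 = 0  t=4,i=8
  ##.#. -> #   bit 26 = 1  t=2,i=3
  ##..# -> .   bit 25 = 0  t=0,i=4
  ##... -> .   bit 24 = 0  t=4,i=2
  #.### -> #   bit 23 = 1  t=2,i=8
  #.##. -> .   bit 22 = 0  t=0,i=2
  #.#.# -> #   bit 21 = 1  t=2,i=4
  #.#.. -> .   bit 20 = 0  t=0,i=8
  #..## -> .   bit 19 = 0  t=0,i=10
  #..#. -> #   bit 18 = 1  t=0,i=5
  #...# -> #   bit 17 = 1  t=1,i=9
  #.... -> #   bit 16 = 1  t=1,i=1
  .#### -> .   bit 15 = 0  t=2,i=9
  .###. -> .   bit 14 = 0  t=0,i=12
  .##.# -> #   bit 13 = 1  t=6,i=3
  .##.. -> .   bit 12 = 0  t=0,i=3
  .#.## -> .   bit 11 = 0  t=0,i=1
  .#.#. -> #   bit 10 = 1  t=0,i=7
  .#..# -> .   bit 9 = 0  t=0,i=9
  .#... -> #   bit 8 = 1  t=1,i=0
  ..### -> #   bit 7 = 1  t=0,i=11
  ..##. -> .   bit 6 = 0  t=5,i=13
  ..#.# -> .   bit 5 = 0  t=0,i=0
  ..#.. -> #   bit 4 = 1  t=1,i=11
  ...## -> #   bit 3 = 1  t=3,i=0
  ...#. -> #   bit 2 = 1  t=1,i=4
  ....# -> .   bit 1 = 0  t=1,i=3
  ..... -> #   bit 0 = 1  t=1,i=2
  bits 01100100101001110010010110011101 = 1688675741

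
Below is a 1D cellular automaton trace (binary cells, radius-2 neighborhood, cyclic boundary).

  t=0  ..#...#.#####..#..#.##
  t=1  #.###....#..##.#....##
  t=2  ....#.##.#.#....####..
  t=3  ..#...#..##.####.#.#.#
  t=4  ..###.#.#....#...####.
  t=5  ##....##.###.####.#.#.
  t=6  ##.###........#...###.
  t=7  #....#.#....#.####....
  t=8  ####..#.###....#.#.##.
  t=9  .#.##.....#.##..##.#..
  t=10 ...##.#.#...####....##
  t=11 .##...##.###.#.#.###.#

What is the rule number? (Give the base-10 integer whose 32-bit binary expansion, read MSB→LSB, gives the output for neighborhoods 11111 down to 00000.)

309040410

  #####|.  b31=0 t=0,i=10
  ####.|.  b30=0 t=0,i=11
  ###.#|.  b29=0 t=1,i=0
  ###..|#  b28=1 t=0,i=12
  ##.##|.  b27=0 t=1,i=1
  ##.#.|.  b26=0 t=1,i=14
  ##..#|#  b25=1 t=0,i=0
  ##...|.  b24=0 t=1,i=5
  #.###|.  b23=0 t=0,i=8
  #.##.|#  b22=1 t=0,i=20
  #.#.#|#  b21=1 t=2,i=9
  #.#..|.  b20=0 t=1,i=15
  #..##|#  b19=1 t=1,i=11
  #..#.|.  b18=0 t=0,i=1
  #...#|#  b17=1 t=0,i=4
  #....|#  b16=1 t=1,i=6
  .####|#  b15=1 t=0,i=9
  .###.|.  b14=0 t=1,i=3
  .##.#|.  b13=0 t=1,i=13
  .##..|#  b12=1 t=0,i=21
  .#.##|.  b11=0 t=0,i=7
  .#.#.|#  b10=1 t=2,i=10
  .#..#|.  b9=0 t=0,i=16
  .#...|#  b8=1 t=0,i=3
  ..###|.  b7=0 t=1,i=20
  ..##.|.  b6=0 t=1,i=12
  ..#.#|.  b5=0 t=0,i=6
  ..#..|#  b4=1 t=0,i=2
  ...##|#  b3=1 t=1,i=19
  ...#.|.  b2=0 t=0,i=5
  ....#|#  b1=1 t=1,i=7
  .....|.  b0=0 t=2,i=0
  bits 00010010011010111001010100011010 = 309040410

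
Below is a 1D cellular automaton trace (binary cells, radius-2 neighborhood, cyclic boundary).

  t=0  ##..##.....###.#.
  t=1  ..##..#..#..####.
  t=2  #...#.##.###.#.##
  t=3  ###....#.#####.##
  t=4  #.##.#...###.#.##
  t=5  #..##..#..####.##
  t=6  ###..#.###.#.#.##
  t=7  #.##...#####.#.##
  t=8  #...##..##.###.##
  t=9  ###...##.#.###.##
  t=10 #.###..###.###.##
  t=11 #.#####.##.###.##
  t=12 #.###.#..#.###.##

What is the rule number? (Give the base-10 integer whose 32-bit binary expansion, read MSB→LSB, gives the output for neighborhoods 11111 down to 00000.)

  #####|#  b31=1 t=3,i=0
  ####.|.  b30=0 t=1,i=14
  ###.#|#  b29=1 t=0,i=13
  ###..|#  b28=1 t=1,i=15
  ##.##|.  b27=0 t=2,i=8
  ##.#.|#  b26=1 t=0,i=14
  ##..#|#  b25=1 t=0,i=2
  ##...|#  b24=1 t=0,i=6
  #.###|#  b23=1 t=2,i=9
  #.##.|.  b22=0 t=0,i=0
  #.#.#|#  b21=1 t=0,i=15
  #.#..|.  b20=0 t=4,i=5
  #..##|#  b19=1 t=0,i=3
  #..#.|.  b18=0 t=1,i=5
  #...#|#  b17=1 t=1,i=0
  #....|.  b16=0 t=0,i=7
  .####|#  b15=1 t=1,i=13
  .###.|#  b14=1 t=0,i=12
  .##.#|#  b13=1 t=2,i=7
  .##..|.  b12=0 t=0,i=1
  .#.##|.  b11=0 t=0,i=16
  .#.#.|.  b10=0 t=6,i=12
  .#..#|#  b9=1 t=1,i=7
  .#...|.  b8=0 t=4,i=6
  ..###|.  b7=0 t=0,i=11
  ..##.|.  b6=0 t=0,i=4
  ..#.#|.  b5=0 t=2,i=4
  ..#..|#  b4=1 t=1,i=6
  ...##|.  b3=0 t=0,i=10
  ...#.|.  b2=0 t=2,i=3
  ....#|#  b1=1 t=0,i=9
  .....|.  b0=0 t=0,i=8
  bits 10110111101010101110001000010010 = 3081429522

3081429522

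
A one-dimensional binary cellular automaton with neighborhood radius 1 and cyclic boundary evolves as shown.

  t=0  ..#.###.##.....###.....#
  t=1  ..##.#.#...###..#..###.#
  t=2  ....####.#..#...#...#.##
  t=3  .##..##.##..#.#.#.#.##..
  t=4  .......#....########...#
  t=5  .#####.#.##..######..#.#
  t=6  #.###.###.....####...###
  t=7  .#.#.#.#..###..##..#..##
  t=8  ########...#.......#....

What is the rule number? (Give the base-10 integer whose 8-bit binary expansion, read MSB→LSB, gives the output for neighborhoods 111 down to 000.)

165

  nb ###: next=#  (t=0,i=5, bit7=1)
  nb ##.: next=.  (t=0,i=6, bit6=0)
  nb #.#: next=#  (t=0,i=3, bit5=1)
  nb #..: next=.  (t=0,i=0, bit4=0)
  nb .##: next=.  (t=0,i=4, bit3=0)
  nb .#.: next=#  (t=0,i=2, bit2=1)
  nb ..#: next=.  (t=0,i=1, bit1=0)
  nb ...: next=#  (t=0,i=11, bit0=1)
  bits 10100101 = 165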